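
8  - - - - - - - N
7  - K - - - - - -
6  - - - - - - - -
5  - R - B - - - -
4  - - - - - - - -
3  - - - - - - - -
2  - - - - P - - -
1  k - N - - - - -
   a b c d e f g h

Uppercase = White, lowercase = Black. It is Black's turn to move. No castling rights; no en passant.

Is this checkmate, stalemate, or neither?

stalemate

Black to move; black king on a1.
In check: no.
King squares — b1: attacked by Rb5; a2: attacked by Nc1; b2: attacked by Rb5.
Legal moves for Black: none.
Not in check and no legal moves → stalemate.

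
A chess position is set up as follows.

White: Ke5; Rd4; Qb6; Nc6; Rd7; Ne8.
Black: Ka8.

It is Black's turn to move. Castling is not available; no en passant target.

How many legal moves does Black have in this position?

Black to move; king on a8.
In check: no.
Legal moves: none.
Count: 0.

0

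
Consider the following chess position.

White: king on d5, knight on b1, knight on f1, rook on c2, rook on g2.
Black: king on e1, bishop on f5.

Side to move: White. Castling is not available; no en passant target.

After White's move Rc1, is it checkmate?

After Rc1: black king on e1; in check: yes, from the white rook on c1.
King squares — d1: attacked by Rc1; f1: attacked by Rc1; d2: attacked by Nb1; e2: attacked by Rg2; f2: attacked by Rg2.
Black has no legal moves → checkmate.

yes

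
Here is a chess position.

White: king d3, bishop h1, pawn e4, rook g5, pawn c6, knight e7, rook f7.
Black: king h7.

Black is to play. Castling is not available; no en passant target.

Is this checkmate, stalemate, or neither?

neither

Black to move; black king on h7.
In check: yes, from the white rook on f7.
King squares — g6: attacked by Rg5; h6: available; g7: attacked by Rg5; g8: attacked by Rg5; h8: available.
Legal moves for Black: Kh8, Kh6.
Black is in check but has 2 legal moves → neither.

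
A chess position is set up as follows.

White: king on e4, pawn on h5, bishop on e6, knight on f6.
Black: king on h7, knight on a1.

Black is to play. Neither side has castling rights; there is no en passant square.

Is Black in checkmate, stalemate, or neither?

neither

Black to move; black king on h7.
In check: yes, from the white knight on f6.
King squares — g6: attacked by Ph5; h6: available; g7: available; g8: attacked by Be6; h8: available.
Legal moves for Black: Kh8, Kg7, Kh6.
Black is in check but has 3 legal moves → neither.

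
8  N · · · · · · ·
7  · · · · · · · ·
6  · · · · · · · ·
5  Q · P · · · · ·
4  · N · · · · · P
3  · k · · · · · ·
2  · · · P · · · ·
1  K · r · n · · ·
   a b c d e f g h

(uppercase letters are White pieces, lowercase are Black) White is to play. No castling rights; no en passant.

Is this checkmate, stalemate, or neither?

White to move; white king on a1.
In check: yes, from the black rook on c1.
King squares — b1: attacked by Rc1; a2: attacked by Kb3; b2: attacked by Kb3.
Legal moves for White: none.
In check with no legal moves → checkmate.

checkmate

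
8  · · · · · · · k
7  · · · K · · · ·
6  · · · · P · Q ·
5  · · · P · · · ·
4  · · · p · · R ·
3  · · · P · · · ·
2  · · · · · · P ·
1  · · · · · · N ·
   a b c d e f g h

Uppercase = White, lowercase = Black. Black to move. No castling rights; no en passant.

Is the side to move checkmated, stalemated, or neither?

Black to move; black king on h8.
In check: no.
King squares — g7: attacked by Qg6; h7: attacked by Qg6; g8: attacked by Qg6.
Legal moves for Black: none.
Not in check and no legal moves → stalemate.

stalemate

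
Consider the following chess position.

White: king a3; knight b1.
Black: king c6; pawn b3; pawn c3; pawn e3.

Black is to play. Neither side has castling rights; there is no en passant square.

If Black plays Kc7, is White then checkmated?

no

After Kc7: white king on a3; in check: no.
White is not in check, so this cannot be checkmate.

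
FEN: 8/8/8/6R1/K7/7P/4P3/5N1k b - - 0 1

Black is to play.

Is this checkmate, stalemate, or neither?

stalemate

Black to move; black king on h1.
In check: no.
King squares — g1: attacked by Rg5; g2: attacked by Rg5; h2: attacked by Nf1.
Legal moves for Black: none.
Not in check and no legal moves → stalemate.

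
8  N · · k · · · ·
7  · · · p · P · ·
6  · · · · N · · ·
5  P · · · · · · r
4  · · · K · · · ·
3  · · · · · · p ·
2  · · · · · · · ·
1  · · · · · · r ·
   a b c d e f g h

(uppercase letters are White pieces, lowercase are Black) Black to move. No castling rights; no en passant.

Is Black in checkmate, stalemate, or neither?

Black to move; black king on d8.
In check: yes, from the white knight on e6.
King squares — c7: attacked by Ne6; d7: own pawn; e7: available; c8: available; e8: attacked by Pf7.
Legal moves for Black: Kc8, Ke7, dxe6.
Black is in check but has 3 legal moves → neither.

neither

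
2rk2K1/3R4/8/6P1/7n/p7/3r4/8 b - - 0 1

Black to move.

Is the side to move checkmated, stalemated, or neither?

neither

Black to move; black king on d8.
In check: yes, from the white rook on d7.
King squares — c7: attacked by Rd7; d7: available; e7: attacked by Rd7; c8: own rook; e8: available.
Legal moves for Black: Ke8, Kxd7+, Rxd7.
Black is in check but has 3 legal moves → neither.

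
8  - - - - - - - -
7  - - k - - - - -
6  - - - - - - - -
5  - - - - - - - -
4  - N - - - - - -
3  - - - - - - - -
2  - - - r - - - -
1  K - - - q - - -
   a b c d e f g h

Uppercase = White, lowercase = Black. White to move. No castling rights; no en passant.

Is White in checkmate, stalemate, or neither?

White to move; white king on a1.
In check: yes, from the black queen on e1.
King squares — b1: attacked by Qe1; a2: attacked by Rd2; b2: attacked by Rd2.
Legal moves for White: none.
In check with no legal moves → checkmate.

checkmate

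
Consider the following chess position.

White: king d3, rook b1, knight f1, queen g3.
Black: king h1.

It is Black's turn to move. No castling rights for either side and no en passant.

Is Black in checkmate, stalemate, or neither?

Black to move; black king on h1.
In check: no.
King squares — g1: attacked by Qg3; g2: attacked by Qg3; h2: attacked by Nf1.
Legal moves for Black: none.
Not in check and no legal moves → stalemate.

stalemate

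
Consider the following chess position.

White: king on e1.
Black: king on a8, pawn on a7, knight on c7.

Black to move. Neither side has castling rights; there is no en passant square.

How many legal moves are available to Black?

9

Black to move; king on a8.
In check: no.
Legal moves: Kb8, Kb7, Ne8, Ne6, Na6, Nd5, Nb5, a6, a5.
Count: 9.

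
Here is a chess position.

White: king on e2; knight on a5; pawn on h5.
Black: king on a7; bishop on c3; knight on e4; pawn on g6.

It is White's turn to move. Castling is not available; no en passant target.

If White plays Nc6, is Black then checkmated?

no

After Nc6: black king on a7; in check: yes, from the white knight on c6.
Black has 4 legal replies: Ka8, Kb7, Kb6, Ka6.
In check but a legal move exists → not checkmate.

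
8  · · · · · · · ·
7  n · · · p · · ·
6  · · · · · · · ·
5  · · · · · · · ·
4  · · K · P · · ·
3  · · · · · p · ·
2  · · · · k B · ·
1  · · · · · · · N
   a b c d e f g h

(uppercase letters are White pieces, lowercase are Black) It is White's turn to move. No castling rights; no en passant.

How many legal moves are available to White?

White to move; king on c4.
In check: no.
Legal moves: Kd5, Kc5, Kd4, Kb4, Kc3, Kb3, Bxa7, Bb6, Bc5, Bh4, Bd4, Bg3, Be3, Bg1, Be1, Ng3+, e5.
Count: 17.

17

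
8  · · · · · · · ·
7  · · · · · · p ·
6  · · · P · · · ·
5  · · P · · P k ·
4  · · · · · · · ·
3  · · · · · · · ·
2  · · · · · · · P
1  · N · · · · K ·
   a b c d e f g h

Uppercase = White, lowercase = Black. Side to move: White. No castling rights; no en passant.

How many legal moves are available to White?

White to move; king on g1.
In check: no.
Legal moves: Kg2, Kf2, Kh1, Kf1, Nc3, Na3, Nd2, d7, f6, c6, h3, h4+.
Count: 12.

12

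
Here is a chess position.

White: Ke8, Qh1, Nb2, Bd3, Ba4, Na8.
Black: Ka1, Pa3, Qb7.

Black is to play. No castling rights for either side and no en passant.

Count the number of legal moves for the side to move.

Black to move; king on a1.
In check: yes, from the white queen on h1.
Legal moves: Kxb2, Ka2, Qxh1.
Count: 3.

3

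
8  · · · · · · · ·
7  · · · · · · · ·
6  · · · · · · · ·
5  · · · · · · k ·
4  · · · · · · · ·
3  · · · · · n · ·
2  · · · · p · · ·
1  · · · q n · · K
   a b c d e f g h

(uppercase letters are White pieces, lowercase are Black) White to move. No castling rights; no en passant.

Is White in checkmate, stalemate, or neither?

stalemate

White to move; white king on h1.
In check: no.
King squares — g1: attacked by Nf3; g2: attacked by Ne1; h2: attacked by Nf3.
Legal moves for White: none.
Not in check and no legal moves → stalemate.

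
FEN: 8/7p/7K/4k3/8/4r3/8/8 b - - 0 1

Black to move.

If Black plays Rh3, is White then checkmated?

After Rh3: white king on h6; in check: yes, from the black rook on h3.
White has 2 legal replies: Kg7, Kg5.
In check but a legal move exists → not checkmate.

no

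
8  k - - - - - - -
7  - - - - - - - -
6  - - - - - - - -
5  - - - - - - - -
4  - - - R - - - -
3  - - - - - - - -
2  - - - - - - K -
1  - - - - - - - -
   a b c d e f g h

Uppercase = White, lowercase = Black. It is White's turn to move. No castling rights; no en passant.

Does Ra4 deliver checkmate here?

After Ra4: black king on a8; in check: yes, from the white rook on a4.
Black has 2 legal replies: Kb8, Kb7.
In check but a legal move exists → not checkmate.

no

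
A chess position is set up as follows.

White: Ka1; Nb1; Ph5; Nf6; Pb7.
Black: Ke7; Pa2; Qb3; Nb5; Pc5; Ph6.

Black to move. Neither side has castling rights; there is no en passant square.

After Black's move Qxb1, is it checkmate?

yes

After Qxb1: white king on a1; in check: yes, from the black queen on b1.
King squares — b1: attacked by Pa2; a2: attacked by Qb1; b2: attacked by Qb1.
White has no legal moves → checkmate.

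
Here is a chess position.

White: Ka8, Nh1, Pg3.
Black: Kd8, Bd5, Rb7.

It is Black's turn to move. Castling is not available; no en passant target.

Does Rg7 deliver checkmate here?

After Rg7: white king on a8; in check: yes, from the black bishop on d5.
White has 1 legal reply: Kb8.
In check but a legal move exists → not checkmate.

no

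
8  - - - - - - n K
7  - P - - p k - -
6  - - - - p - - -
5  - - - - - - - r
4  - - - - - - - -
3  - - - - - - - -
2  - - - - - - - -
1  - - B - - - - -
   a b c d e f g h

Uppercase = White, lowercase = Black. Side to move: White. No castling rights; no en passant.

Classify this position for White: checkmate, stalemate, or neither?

White to move; white king on h8.
In check: yes, from the black rook on h5.
Legal moves for White: Bh6.
White is in check but has 1 legal move → neither.

neither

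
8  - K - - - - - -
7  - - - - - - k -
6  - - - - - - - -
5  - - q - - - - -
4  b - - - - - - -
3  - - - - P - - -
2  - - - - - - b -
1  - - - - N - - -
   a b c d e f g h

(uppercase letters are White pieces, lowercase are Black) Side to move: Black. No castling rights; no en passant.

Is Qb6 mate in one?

no

After Qb6: white king on b8; in check: yes, from the black queen on b6.
White has 1 legal reply: Kc8.
In check but a legal move exists → not checkmate.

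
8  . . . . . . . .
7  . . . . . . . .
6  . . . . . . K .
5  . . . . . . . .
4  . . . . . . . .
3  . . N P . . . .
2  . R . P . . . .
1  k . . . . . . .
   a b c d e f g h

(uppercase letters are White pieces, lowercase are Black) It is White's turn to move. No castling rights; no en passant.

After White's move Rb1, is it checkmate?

yes

After Rb1: black king on a1; in check: yes, from the white rook on b1.
King squares — b1: attacked by Nc3; a2: attacked by Nc3; b2: attacked by Rb1.
Black has no legal moves → checkmate.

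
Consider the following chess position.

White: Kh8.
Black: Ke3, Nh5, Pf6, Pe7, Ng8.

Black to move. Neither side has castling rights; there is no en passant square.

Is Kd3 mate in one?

no

After Kd3: white king on h8; in check: no.
White is not in check, so this cannot be checkmate.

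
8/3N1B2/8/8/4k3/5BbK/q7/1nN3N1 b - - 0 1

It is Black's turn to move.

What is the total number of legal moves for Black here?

4

Black to move; king on e4.
In check: yes, from the white bishop on f3.
Legal moves: Kf5, Kf4, Kd4, Ke3.
Count: 4.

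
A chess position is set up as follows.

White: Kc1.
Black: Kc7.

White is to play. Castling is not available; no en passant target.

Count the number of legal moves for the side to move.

5

White to move; king on c1.
In check: no.
Legal moves: Kd2, Kc2, Kb2, Kd1, Kb1.
Count: 5.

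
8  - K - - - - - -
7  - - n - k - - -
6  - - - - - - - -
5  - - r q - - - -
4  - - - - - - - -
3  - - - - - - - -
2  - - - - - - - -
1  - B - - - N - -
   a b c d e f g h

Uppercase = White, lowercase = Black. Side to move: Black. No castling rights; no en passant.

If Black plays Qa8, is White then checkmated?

yes

After Qa8: white king on b8; in check: yes, from the black queen on a8.
King squares — a7: attacked by Qa8; b7: attacked by Qa8; c7: attacked by Rc5; a8: attacked by Nc7; c8: attacked by Qa8.
White has no legal moves → checkmate.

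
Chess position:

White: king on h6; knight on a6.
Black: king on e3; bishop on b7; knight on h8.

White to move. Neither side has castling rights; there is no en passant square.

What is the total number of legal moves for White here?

8

White to move; king on h6.
In check: no.
Legal moves: Kh7, Kg7, Kh5, Kg5, Nb8, Nc7, Nc5, Nb4.
Count: 8.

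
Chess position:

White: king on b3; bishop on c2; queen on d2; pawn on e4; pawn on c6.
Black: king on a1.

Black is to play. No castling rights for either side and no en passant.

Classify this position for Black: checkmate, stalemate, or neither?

stalemate

Black to move; black king on a1.
In check: no.
King squares — b1: attacked by Bc2; a2: attacked by Kb3; b2: attacked by Kb3.
Legal moves for Black: none.
Not in check and no legal moves → stalemate.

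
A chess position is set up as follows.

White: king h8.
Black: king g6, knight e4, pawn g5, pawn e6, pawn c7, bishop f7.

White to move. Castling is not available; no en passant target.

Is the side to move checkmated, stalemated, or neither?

White to move; white king on h8.
In check: no.
King squares — g7: attacked by Kg6; h7: attacked by Kg6; g8: attacked by Bf7.
Legal moves for White: none.
Not in check and no legal moves → stalemate.

stalemate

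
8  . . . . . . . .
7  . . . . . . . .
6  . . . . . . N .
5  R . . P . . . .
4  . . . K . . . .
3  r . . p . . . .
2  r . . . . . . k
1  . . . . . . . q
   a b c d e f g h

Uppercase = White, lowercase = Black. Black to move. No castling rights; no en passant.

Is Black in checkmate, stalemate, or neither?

neither

Black to move; black king on h2.
In check: no.
Legal moves for Black include: Rxa5, Ra4+, Rc3, Rb3, Kh3, Kg3, Kg2, Kg1, Rg2, Rf2, Re2, Rd2, Rc2, Rb2, Ra1, Qxd5+, Qe4+, Qf3, ... (list truncated; more exist).
Black has legal moves and is not in check → neither.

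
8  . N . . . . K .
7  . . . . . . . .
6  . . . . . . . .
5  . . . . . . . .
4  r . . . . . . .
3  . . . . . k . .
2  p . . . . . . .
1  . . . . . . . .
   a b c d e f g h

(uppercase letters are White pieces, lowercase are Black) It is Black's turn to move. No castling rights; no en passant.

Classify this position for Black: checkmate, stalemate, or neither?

neither

Black to move; black king on f3.
In check: no.
Legal moves for Black include: Ra8, Ra7, Ra6, Ra5, Rh4, Rg4+, Rf4, Re4, Rd4, Rc4, Rb4, Ra3, Kg4, Kf4, Ke4, Kg3, Ke3, Kg2, ... (list truncated; more exist).
Black has legal moves and is not in check → neither.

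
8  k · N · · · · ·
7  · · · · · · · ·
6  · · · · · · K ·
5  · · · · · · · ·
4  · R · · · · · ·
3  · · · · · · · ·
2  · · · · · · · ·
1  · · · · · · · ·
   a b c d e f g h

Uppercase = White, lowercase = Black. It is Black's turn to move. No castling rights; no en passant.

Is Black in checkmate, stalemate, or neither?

stalemate

Black to move; black king on a8.
In check: no.
King squares — a7: attacked by Nc8; b7: attacked by Rb4; b8: attacked by Rb4.
Legal moves for Black: none.
Not in check and no legal moves → stalemate.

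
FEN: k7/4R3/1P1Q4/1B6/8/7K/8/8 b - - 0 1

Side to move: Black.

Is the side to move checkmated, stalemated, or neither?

Black to move; black king on a8.
In check: no.
King squares — a7: attacked by Pb6; b7: attacked by Re7; b8: attacked by Qd6.
Legal moves for Black: none.
Not in check and no legal moves → stalemate.

stalemate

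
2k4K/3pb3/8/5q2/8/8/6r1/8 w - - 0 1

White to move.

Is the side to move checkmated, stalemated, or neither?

stalemate

White to move; white king on h8.
In check: no.
King squares — g7: attacked by Rg2; h7: attacked by Qf5; g8: attacked by Rg2.
Legal moves for White: none.
Not in check and no legal moves → stalemate.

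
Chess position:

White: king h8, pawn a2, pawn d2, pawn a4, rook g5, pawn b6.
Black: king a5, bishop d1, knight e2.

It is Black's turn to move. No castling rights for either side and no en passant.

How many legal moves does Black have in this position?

4

Black to move; king on a5.
In check: yes, from the white rook on g5.
Legal moves: Kxb6, Ka6, Kb4, Kxa4.
Count: 4.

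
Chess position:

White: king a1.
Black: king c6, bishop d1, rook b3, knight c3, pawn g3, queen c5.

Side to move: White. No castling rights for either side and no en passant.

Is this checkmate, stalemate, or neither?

White to move; white king on a1.
In check: no.
King squares — b1: attacked by Rb3; a2: attacked by Nc3; b2: attacked by Rb3.
Legal moves for White: none.
Not in check and no legal moves → stalemate.

stalemate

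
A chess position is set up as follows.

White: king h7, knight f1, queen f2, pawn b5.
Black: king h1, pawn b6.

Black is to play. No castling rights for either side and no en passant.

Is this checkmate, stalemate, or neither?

stalemate

Black to move; black king on h1.
In check: no.
King squares — g1: attacked by Qf2; g2: attacked by Qf2; h2: attacked by Nf1.
Legal moves for Black: none.
Not in check and no legal moves → stalemate.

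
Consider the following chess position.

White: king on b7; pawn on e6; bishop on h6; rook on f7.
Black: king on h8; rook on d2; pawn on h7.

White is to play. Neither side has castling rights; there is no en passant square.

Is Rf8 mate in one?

After Rf8: black king on h8; in check: yes, from the white rook on f8.
King squares — g7: attacked by Bh6; h7: own pawn; g8: attacked by Rf8.
Black has no legal moves → checkmate.

yes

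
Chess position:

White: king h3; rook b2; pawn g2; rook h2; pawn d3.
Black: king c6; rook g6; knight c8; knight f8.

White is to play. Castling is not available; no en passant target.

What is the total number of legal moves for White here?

17

White to move; king on h3.
In check: no.
Legal moves: Kh4, Rh1, Rb8, Rb7, Rb6+, Rb5, Rb4, Rb3, Rf2, Re2, Rd2, Rc2+, Ra2, Rb1, d4, g3, g4.
Count: 17.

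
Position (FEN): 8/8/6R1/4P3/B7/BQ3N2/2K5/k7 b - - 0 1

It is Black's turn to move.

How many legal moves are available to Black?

Black to move; king on a1.
In check: no.
Legal moves: none.
Count: 0.

0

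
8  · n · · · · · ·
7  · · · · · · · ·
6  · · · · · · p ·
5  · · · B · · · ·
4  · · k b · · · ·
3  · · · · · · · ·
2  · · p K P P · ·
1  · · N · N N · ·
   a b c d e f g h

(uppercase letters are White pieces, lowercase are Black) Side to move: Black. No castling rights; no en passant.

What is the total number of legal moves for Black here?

Black to move; king on c4.
In check: yes, from the white bishop on d5.
Legal moves: Kxd5, Kc5, Kb5, Kb4.
Count: 4.

4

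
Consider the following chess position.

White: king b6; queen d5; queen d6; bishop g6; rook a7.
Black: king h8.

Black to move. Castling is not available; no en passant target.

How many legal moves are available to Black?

Black to move; king on h8.
In check: no.
Legal moves: none.
Count: 0.

0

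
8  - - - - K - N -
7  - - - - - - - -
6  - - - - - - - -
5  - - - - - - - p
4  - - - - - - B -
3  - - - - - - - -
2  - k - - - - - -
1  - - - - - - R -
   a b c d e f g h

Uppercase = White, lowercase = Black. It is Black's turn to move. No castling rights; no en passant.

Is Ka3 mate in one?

After Ka3: white king on e8; in check: no.
White is not in check, so this cannot be checkmate.

no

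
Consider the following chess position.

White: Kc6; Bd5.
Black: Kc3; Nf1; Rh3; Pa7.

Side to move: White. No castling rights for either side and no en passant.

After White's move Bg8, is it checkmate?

After Bg8: black king on c3; in check: no.
Black is not in check, so this cannot be checkmate.

no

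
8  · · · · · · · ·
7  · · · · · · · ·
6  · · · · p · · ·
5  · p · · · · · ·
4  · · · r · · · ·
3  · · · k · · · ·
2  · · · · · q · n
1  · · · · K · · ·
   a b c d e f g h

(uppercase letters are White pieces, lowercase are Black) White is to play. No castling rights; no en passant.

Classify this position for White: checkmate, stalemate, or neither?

neither

White to move; white king on e1.
In check: yes, from the black queen on f2.
Legal moves for White: Kxf2, Kd1.
White is in check but has 2 legal moves → neither.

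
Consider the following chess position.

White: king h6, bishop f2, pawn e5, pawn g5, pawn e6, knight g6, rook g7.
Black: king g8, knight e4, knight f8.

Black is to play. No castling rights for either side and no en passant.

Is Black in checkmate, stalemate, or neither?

Black to move; black king on g8.
In check: yes, from the white rook on g7.
King squares — f7: attacked by Pe6; g7: attacked by Kh6; h7: attacked by Kh6; f8: own knight; h8: attacked by Ng6.
Legal moves for Black: none.
In check with no legal moves → checkmate.

checkmate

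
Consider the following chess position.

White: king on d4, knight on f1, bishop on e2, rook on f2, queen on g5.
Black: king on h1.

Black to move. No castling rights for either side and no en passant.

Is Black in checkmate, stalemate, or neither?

Black to move; black king on h1.
In check: no.
King squares — g1: attacked by Qg5; g2: attacked by Rf2; h2: attacked by Nf1.
Legal moves for Black: none.
Not in check and no legal moves → stalemate.

stalemate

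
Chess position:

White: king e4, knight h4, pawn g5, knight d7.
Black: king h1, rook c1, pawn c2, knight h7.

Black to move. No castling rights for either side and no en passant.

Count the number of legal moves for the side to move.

Black to move; king on h1.
In check: no.
Legal moves: Nf8, Nf6+, Nxg5+, Kh2, Kg1, Rg1, Rf1, Re1+, Rd1, Rb1, Ra1.
Count: 11.

11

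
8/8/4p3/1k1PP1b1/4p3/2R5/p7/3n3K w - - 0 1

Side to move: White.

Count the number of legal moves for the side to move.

White to move; king on h1.
In check: no.
Legal moves: Rc8, Rc7, Rc6, Rc5+, Rc4, Rh3, Rg3, Rf3, Re3, Rd3, Rb3+, Ra3, Rc2, Rc1, Kh2, Kg2, Kg1, dxe6, d6.
Count: 19.

19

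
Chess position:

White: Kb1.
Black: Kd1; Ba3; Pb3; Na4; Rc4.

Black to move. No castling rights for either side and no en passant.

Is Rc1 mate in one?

After Rc1: white king on b1; in check: yes, from the black rook on c1.
King squares — a1: attacked by Rc1; c1: attacked by Kd1; a2: attacked by Pb3; b2: attacked by Ba3; c2: attacked by Rc1.
White has no legal moves → checkmate.

yes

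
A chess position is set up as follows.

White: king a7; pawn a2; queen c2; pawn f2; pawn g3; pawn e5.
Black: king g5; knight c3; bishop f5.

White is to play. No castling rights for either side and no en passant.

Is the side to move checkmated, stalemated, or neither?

White to move; white king on a7.
In check: no.
Legal moves for White include: Kb8, Ka8, Kb7, Kb6, Ka6, Qxf5+, Qe4, Qa4, Qd3, Qxc3, Qb3, Qe2, Qd2+, Qb2, Qd1, Qc1+, Qb1, e6, ... (list truncated; more exist).
White has legal moves and is not in check → neither.

neither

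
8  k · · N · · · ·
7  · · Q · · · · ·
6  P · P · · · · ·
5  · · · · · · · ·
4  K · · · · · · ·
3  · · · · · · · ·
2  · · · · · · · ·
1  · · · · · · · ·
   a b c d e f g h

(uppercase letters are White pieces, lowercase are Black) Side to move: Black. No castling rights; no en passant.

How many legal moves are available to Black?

Black to move; king on a8.
In check: no.
Legal moves: none.
Count: 0.

0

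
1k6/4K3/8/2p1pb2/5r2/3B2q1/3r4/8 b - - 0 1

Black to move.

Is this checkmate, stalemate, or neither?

neither

Black to move; black king on b8.
In check: no.
Legal moves for Black include: Kc8, Ka8, Kc7, Kb7, Ka7, Bc8, Bh7, Bd7, Bg6, Be6, Bg4, Be4, Bh3, Bxd3, Rh4, Rg4, Re4, Rd4, ... (list truncated; more exist).
Black has legal moves and is not in check → neither.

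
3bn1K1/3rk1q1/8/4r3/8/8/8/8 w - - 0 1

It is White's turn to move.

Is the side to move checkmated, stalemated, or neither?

checkmate

White to move; white king on g8.
In check: yes, from the black queen on g7.
King squares — f7: attacked by Ke7; g7: attacked by Ne8; h7: attacked by Qg7; f8: attacked by Ke7; h8: attacked by Qg7.
Legal moves for White: none.
In check with no legal moves → checkmate.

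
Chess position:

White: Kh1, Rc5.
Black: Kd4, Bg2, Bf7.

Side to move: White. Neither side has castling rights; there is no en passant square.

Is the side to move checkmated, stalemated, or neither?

neither

White to move; white king on h1.
In check: yes, from the black bishop on g2.
King squares — g1: available; g2: available; h2: available.
Legal moves for White: Kh2, Kxg2, Kg1.
White is in check but has 3 legal moves → neither.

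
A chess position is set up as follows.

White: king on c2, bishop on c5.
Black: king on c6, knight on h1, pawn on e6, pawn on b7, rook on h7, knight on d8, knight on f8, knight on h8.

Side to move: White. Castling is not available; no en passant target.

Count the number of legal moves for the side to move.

White to move; king on c2.
In check: no.
Legal moves: Bxf8, Be7, Ba7, Bd6, Bb6, Bd4, Bb4, Be3, Ba3, Bf2, Bg1, Kd3, Kc3, Kb3, Kd2, Kb2, Kd1, Kc1, Kb1.
Count: 19.

19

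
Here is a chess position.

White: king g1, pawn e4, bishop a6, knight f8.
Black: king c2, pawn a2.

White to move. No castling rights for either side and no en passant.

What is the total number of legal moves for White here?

White to move; king on g1.
In check: no.
Legal moves: Nh7, Nd7, Ng6, Ne6, Bc8, Bb7, Bb5, Bc4, Bd3+, Be2, Bf1, Kh2, Kg2, Kf2, Kh1, Kf1, e5.
Count: 17.

17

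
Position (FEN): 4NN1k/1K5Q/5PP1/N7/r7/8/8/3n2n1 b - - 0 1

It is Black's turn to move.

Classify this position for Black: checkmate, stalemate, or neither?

checkmate

Black to move; black king on h8.
In check: yes, from the white queen on h7.
King squares — g7: attacked by Pf6; h7: attacked by Pg6; g8: attacked by Qh7.
Legal moves for Black: none.
In check with no legal moves → checkmate.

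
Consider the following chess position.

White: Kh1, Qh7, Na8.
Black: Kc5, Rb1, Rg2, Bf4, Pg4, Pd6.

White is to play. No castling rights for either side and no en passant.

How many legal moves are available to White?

White to move; king on h1.
In check: yes, from the black rook on b1.
Legal moves: Kxg2, Qxb1.
Count: 2.

2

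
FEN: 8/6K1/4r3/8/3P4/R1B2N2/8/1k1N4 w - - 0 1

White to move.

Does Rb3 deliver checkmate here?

no

After Rb3: black king on b1; in check: yes, from the white rook on b3.
Black has 3 legal replies: Kc2, Ka2, Kc1.
In check but a legal move exists → not checkmate.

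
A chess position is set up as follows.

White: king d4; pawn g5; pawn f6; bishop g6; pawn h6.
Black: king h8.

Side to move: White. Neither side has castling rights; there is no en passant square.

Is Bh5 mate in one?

no

After Bh5: black king on h8; in check: no.
Black is not in check, so this cannot be checkmate.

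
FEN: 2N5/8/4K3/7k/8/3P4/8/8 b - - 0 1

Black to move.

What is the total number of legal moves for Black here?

Black to move; king on h5.
In check: no.
Legal moves: Kh6, Kg6, Kg5, Kh4, Kg4.
Count: 5.

5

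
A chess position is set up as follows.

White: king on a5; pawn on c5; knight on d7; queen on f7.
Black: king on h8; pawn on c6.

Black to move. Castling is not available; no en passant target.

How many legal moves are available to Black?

0

Black to move; king on h8.
In check: no.
Legal moves: none.
Count: 0.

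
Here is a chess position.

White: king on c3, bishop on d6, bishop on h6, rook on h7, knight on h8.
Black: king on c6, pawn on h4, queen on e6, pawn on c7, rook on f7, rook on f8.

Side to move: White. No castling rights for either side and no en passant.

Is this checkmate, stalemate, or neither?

neither

White to move; white king on c3.
In check: no.
Legal moves for White include: Nxf7, Ng6, Rg7, Rxf7, Bhxf8, Bg7, Bg5, Bhf4, Be3, Bd2, Bc1, Bdxf8, Be7, Bxc7, Be5, Bc5, Bdf4, Bb4, ... (list truncated; more exist).
White has legal moves and is not in check → neither.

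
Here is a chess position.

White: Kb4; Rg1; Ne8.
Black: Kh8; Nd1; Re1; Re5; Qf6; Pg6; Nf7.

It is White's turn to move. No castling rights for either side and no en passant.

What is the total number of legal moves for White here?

White to move; king on b4.
In check: no.
Legal moves: Ng7, Nc7, Nxf6, Nd6, Kc4, Ka4, Kb3, Ka3, Rxg6, Rg5, Rg4, Rg3, Rg2, Rh1+, Rf1, Rxe1.
Count: 16.

16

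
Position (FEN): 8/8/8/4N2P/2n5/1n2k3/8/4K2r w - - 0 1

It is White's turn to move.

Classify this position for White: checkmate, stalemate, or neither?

checkmate

White to move; white king on e1.
In check: yes, from the black rook on h1.
King squares — d1: attacked by Rh1; f1: attacked by Rh1; d2: attacked by Nb3; e2: attacked by Ke3; f2: attacked by Ke3.
Legal moves for White: none.
In check with no legal moves → checkmate.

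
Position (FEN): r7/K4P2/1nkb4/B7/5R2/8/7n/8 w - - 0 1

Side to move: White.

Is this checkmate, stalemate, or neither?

White to move; white king on a7.
In check: yes, from the black rook on a8.
King squares — a6: attacked by Ra8; b6: attacked by Kc6; b7: attacked by Kc6; a8: attacked by Nb6; b8: attacked by Bd6.
Legal moves for White: none.
In check with no legal moves → checkmate.

checkmate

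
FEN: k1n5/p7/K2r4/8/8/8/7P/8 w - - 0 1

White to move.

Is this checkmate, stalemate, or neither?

neither

White to move; white king on a6.
In check: yes, from the black rook on d6.
King squares — a5: available; b5: available; b6: attacked by Rd6; a7: attacked by Ka8; b7: attacked by Ka8.
Legal moves for White: Kb5, Ka5.
White is in check but has 2 legal moves → neither.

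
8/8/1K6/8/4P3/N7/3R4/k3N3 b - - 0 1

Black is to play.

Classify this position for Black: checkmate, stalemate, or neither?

Black to move; black king on a1.
In check: no.
King squares — b1: attacked by Na3; a2: attacked by Rd2; b2: attacked by Rd2.
Legal moves for Black: none.
Not in check and no legal moves → stalemate.

stalemate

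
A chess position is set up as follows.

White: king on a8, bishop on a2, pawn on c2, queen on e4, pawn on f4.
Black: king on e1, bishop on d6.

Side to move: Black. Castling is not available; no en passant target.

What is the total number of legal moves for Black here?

4

Black to move; king on e1.
In check: yes, from the white queen on e4.
Legal moves: Kf2, Kd2, Kf1, Kd1.
Count: 4.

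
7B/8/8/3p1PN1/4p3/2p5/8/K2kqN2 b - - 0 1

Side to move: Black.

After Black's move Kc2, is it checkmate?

After Kc2: white king on a1; in check: yes, from the black queen on e1.
White has 1 legal reply: Ka2.
In check but a legal move exists → not checkmate.

no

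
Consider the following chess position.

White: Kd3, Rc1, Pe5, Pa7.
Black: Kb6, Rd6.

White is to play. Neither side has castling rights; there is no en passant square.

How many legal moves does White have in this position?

White to move; king on d3.
In check: yes, from the black rook on d6.
Legal moves: Ke4, Kc4, Ke3, Kc3, Ke2, Kc2, exd6.
Count: 7.

7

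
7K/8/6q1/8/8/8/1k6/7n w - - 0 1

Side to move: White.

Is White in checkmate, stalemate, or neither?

White to move; white king on h8.
In check: no.
King squares — g7: attacked by Qg6; h7: attacked by Qg6; g8: attacked by Qg6.
Legal moves for White: none.
Not in check and no legal moves → stalemate.

stalemate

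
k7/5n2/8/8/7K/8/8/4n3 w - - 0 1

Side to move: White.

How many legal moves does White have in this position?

White to move; king on h4.
In check: no.
Legal moves: Kh5, Kg4, Kh3, Kg3.
Count: 4.

4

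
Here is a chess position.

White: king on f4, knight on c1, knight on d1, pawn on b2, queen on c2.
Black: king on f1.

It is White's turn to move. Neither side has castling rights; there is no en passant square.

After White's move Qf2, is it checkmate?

yes

After Qf2: black king on f1; in check: yes, from the white queen on f2.
King squares — e1: attacked by Qf2; g1: attacked by Qf2; e2: attacked by Nc1; f2: attacked by Nd1; g2: attacked by Qf2.
Black has no legal moves → checkmate.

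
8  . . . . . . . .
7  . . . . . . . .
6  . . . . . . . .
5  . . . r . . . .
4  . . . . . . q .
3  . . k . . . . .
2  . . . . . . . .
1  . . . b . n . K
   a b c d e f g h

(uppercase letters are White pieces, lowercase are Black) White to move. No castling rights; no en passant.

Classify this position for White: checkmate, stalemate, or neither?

stalemate

White to move; white king on h1.
In check: no.
King squares — g1: attacked by Qg4; g2: attacked by Qg4; h2: attacked by Nf1.
Legal moves for White: none.
Not in check and no legal moves → stalemate.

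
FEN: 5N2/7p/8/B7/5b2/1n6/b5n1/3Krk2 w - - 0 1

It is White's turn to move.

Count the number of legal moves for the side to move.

White to move; king on d1.
In check: yes, from the black rook on e1.
Legal moves: Kc2, Bxe1.
Count: 2.

2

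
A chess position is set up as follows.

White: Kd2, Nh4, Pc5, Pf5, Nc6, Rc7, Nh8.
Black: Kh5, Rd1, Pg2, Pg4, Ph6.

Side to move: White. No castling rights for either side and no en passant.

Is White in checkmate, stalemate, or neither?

neither

White to move; white king on d2.
In check: yes, from the black rook on d1.
King squares — c1: attacked by Rd1; d1: available; e1: attacked by Rd1; c2: available; e2: available; c3: available; d3: attacked by Rd1; e3: available.
Legal moves for White: Ke3, Kc3, Ke2, Kc2, Kxd1.
White is in check but has 5 legal moves → neither.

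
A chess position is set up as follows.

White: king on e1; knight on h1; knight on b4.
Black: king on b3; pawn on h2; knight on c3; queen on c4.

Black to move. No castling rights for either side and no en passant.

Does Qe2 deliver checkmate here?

yes

After Qe2: white king on e1; in check: yes, from the black queen on e2.
King squares — d1: attacked by Qe2; f1: attacked by Qe2; d2: attacked by Qe2; e2: attacked by Nc3; f2: attacked by Qe2.
White has no legal moves → checkmate.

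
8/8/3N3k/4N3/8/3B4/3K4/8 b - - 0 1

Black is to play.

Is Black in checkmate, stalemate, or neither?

Black to move; black king on h6.
In check: no.
Legal moves for Black: Kg7, Kh5, Kg5.
Black has 3 legal moves and is not in check → neither.

neither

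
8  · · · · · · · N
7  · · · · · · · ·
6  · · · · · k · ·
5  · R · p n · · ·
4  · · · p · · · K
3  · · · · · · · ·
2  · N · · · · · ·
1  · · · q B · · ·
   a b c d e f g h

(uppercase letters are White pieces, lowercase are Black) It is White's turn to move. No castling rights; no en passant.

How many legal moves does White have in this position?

22

White to move; king on h4.
In check: no.
Legal moves: Nf7, Ng6, Rb8, Rb7, Rb6+, Rxd5, Rc5, Ra5, Rb4, Rb3, Kh3, Kg3, Nc4, Na4, Nd3, Nxd1, Ba5, Bb4, Bg3, Bc3, Bf2, Bd2.
Count: 22.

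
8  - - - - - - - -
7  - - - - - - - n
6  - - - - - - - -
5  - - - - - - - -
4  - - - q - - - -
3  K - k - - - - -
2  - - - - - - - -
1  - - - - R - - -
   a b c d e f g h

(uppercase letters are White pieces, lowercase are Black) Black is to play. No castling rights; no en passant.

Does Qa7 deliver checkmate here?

yes

After Qa7: white king on a3; in check: yes, from the black queen on a7.
King squares — a2: attacked by Qa7; b2: attacked by Kc3; b3: attacked by Kc3; a4: attacked by Qa7; b4: attacked by Kc3.
White has no legal moves → checkmate.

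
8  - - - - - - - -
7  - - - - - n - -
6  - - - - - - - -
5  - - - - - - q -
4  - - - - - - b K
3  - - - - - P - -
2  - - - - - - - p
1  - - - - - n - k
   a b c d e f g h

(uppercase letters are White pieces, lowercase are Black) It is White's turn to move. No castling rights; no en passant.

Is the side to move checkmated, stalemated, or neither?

checkmate

White to move; white king on h4.
In check: yes, from the black queen on g5.
King squares — g3: attacked by Nf1; h3: attacked by Bg4; g4: attacked by Qg5; g5: attacked by Nf7; h5: attacked by Bg4.
Legal moves for White: none.
In check with no legal moves → checkmate.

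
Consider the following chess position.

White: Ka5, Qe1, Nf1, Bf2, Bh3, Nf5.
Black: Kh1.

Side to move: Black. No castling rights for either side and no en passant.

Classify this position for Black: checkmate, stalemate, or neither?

Black to move; black king on h1.
In check: no.
King squares — g1: attacked by Bf2; g2: attacked by Bh3; h2: attacked by Nf1.
Legal moves for Black: none.
Not in check and no legal moves → stalemate.

stalemate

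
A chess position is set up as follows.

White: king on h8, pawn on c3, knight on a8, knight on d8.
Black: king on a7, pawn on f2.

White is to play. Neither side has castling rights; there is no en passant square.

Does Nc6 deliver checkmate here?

no

After Nc6: black king on a7; in check: yes, from the white knight on c6.
Black has 3 legal replies: Kxa8, Kb7, Ka6.
In check but a legal move exists → not checkmate.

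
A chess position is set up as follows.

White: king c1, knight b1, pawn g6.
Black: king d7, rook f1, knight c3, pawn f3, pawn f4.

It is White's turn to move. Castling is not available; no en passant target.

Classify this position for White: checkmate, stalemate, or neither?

neither

White to move; white king on c1.
In check: yes, from the black rook on f1.
King squares — b1: own knight; d1: attacked by Rf1; b2: available; c2: available; d2: available.
Legal moves for White: Kd2, Kc2, Kb2.
White is in check but has 3 legal moves → neither.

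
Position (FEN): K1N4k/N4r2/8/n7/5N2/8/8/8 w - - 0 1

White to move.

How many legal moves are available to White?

14

White to move; king on a8.
In check: no.
Legal moves: Ne7, Nd6, Nb6, Kb8, Nc6, Nb5, Ng6+, Ne6, Nh5, Nd5, Nh3, Nd3, Ng2, Ne2.
Count: 14.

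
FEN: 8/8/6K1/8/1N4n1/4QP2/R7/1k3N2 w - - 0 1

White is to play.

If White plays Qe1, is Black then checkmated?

After Qe1: black king on b1; in check: yes, from the white queen on e1.
King squares — a1: attacked by Qe1; c1: attacked by Qe1; a2: attacked by Nb4; b2: attacked by Ra2; c2: attacked by Ra2.
Black has no legal moves → checkmate.

yes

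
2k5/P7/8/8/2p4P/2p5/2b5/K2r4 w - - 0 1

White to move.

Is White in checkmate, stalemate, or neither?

neither

White to move; white king on a1.
In check: yes, from the black rook on d1.
King squares — b1: attacked by Rd1; a2: available; b2: attacked by Pc3.
Legal moves for White: Ka2.
White is in check but has 1 legal move → neither.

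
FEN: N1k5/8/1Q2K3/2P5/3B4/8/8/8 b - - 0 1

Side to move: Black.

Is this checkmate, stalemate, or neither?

Black to move; black king on c8.
In check: no.
King squares — b7: attacked by Qb6; c7: attacked by Qb6; d7: attacked by Ke6; b8: attacked by Qb6; d8: attacked by Qb6.
Legal moves for Black: none.
Not in check and no legal moves → stalemate.

stalemate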